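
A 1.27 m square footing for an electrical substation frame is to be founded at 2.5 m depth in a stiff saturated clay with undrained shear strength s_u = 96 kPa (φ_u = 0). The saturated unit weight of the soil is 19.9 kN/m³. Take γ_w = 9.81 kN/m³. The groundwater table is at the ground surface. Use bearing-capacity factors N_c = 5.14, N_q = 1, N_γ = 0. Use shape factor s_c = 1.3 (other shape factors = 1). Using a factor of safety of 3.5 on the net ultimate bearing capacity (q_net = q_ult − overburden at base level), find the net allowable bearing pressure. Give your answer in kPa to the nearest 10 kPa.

q_all(net) ≈ 180 kPa

γ' = 19.9 − 9.81 = 10.09 kN/m³ (submerged throughout). q = 10.09 × 2.5 = 25.225 kPa.
c·N_c·s_c = 96 × 5.14 × 1.3 = 641.47 kPa
q·N_q = 25.225 × 1 = 25.225 kPa
q_ult = 641.47 + 25.225 = 666.7 kPa.
q_net = 666.7 − 25.225 = 641.47 kPa.
q_all(net) = 641.47 / 3.5 = 183.28 kPa.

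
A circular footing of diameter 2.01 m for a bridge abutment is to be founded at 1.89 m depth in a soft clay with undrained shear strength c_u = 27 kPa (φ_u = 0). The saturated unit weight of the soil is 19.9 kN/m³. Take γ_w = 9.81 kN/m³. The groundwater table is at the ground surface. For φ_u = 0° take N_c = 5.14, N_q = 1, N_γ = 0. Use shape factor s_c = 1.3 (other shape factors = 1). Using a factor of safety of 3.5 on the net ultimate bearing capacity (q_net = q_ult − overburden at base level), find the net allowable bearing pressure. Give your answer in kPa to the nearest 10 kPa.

Water table at ground surface, so effective unit weight γ' = 19.9 − 9.81 = 10.09 kN/m³ is used throughout; overburden q = 10.09 × 1.89 = 19.07 kPa.
Cohesion term c·N_c·s_c = 27 × 5.14 × 1.3 = 180.41 kPa; surcharge term q·N_q = 19.07 × 1 = 19.07 kPa.
q_ult = 180.41 + 19.07 = 199.48 kPa.
q_net = 199.48 − 19.07 = 180.41 kPa.
q_all(net) = 180.41 / 3.5 = 51.547 kPa.

q_all(net) ≈ 50 kPa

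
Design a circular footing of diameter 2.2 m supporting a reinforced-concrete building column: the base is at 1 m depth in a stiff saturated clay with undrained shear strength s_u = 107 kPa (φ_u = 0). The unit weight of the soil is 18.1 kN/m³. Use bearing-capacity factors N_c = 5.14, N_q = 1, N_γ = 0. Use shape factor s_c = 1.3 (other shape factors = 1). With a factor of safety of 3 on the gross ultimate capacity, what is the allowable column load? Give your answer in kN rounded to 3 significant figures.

P_all ≈ 929 kN

Overburden at base level: q = 18.1 × 1 = 18.1 kPa.
Cohesion term c·N_c·s_c = 107 × 5.14 × 1.3 = 714.97 kPa; surcharge term q·N_q = 18.1 × 1 = 18.1 kPa.
q_ult = 714.97 + 18.1 = 733.07 kPa.
Gross allowable pressure q_all = 733.07 / 3 = 244.36 kPa.
Footing area = 3.8013 m², so allowable column load = 244.36 × 3.8013 = 928.88 kN.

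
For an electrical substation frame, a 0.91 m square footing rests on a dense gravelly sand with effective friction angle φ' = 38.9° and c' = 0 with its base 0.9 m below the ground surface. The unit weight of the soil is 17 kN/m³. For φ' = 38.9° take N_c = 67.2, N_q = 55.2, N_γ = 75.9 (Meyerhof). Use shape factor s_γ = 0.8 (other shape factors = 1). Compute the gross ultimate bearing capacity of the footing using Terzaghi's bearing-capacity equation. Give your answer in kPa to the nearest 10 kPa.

Overburden at base level: q = 17 × 0.9 = 15.3 kPa.
Surcharge term q·N_q = 15.3 × 55.2 = 844.56 kPa; self-weight term 0.5·γ·B·N_γ·s_γ = 0.5 × 17 × 0.91 × 75.9 × 0.8 = 469.67 kPa.
q_ult = 844.56 + 469.67 = 1314.2 kPa.

q_ult ≈ 1310 kPa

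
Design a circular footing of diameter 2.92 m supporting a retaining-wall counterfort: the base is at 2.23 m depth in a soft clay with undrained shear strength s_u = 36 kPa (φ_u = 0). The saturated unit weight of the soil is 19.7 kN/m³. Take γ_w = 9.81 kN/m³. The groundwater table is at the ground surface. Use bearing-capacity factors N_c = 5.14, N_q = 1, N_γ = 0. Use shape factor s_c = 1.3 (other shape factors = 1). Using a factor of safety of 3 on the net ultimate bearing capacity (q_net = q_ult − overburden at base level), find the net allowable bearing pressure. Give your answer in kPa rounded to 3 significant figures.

q_all(net) ≈ 80.2 kPa

γ' = 19.7 − 9.81 = 9.89 kN/m³ (submerged throughout). q = 9.89 × 2.23 = 22.055 kPa.
c·N_c·s_c = 36 × 5.14 × 1.3 = 240.55 kPa
q·N_q = 22.055 × 1 = 22.055 kPa
q_ult = 240.55 + 22.055 = 262.61 kPa.
q_net = 262.61 − 22.055 = 240.55 kPa.
q_all(net) = 240.55 / 3 = 80.184 kPa.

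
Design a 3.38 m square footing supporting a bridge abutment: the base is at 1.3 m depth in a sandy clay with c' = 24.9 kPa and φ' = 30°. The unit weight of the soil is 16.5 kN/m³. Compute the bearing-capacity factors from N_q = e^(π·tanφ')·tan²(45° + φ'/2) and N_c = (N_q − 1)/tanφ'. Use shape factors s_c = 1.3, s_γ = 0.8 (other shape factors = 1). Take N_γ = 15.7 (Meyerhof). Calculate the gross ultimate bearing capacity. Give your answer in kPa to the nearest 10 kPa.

q_ult ≈ 1720 kPa

tan30° = 0.5774, so N_q = e^(π×0.5774)·tan²(60°) = 6.134 × 3.0 = 18.4.
N_c = (18.4 − 1)/tan30° = 30.14.
q = γ·D_f = 16.5 × 1.3 = 21.45 kPa.
c·N_c·s_c = 24.9 × 30.14 × 1.3 = 975.62 kPa
q·N_q = 21.45 × 18.401 = 394.7 kPa
0.5·γ·B·N_γ·s_γ = 0.5 × 16.5 × 3.38 × 15.7 × 0.8 = 350.24 kPa
q_ult = 975.62 + 394.7 + 350.24 = 1720.6 kPa.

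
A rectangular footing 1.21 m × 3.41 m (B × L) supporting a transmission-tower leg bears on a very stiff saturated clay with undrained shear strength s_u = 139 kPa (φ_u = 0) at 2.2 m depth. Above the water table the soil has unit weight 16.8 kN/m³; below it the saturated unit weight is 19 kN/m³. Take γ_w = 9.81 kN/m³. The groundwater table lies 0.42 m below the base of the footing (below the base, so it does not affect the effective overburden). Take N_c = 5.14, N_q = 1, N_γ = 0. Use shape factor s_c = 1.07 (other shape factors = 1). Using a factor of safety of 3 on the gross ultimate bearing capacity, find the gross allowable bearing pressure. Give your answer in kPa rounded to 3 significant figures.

q_all ≈ 267 kPa

Overburden at base level: q = 16.8 × 2.2 = 36.96 kPa.
Cohesion term c·N_c·s_c = 139 × 5.14 × 1.07 = 764.47 kPa; surcharge term q·N_q = 36.96 × 1 = 36.96 kPa.
q_ult = 764.47 + 36.96 = 801.43 kPa.
q_all = 801.43 / 3 = 267.14 kPa.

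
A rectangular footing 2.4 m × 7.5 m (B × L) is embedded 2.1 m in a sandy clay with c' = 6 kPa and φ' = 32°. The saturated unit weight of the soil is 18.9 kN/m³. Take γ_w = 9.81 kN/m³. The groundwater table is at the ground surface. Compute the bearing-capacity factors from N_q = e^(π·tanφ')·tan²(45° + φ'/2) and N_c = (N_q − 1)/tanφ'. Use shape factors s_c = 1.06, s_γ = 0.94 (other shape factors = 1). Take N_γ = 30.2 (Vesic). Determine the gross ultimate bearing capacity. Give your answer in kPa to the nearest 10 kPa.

q_ult ≈ 980 kPa

tan32° = 0.6249, so N_q = e^(π×0.6249)·tan²(61°) = 7.121 × 3.255 = 23.18.
N_c = (23.18 − 1)/tan32° = 35.49.
γ' = 18.9 − 9.81 = 9.09 kN/m³ (submerged throughout). q = 9.09 × 2.1 = 19.089 kPa; the same γ' applies in the ½γBN_γ term.
c·N_c·s_c = 6 × 35.49 × 1.06 = 225.72 kPa
q·N_q = 19.089 × 23.177 = 442.42 kPa
0.5·γ·B·N_γ·s_γ = 0.5 × 9.09 × 2.4 × 30.2 × 0.94 = 309.66 kPa
q_ult = 225.72 + 442.42 + 309.66 = 977.8 kPa.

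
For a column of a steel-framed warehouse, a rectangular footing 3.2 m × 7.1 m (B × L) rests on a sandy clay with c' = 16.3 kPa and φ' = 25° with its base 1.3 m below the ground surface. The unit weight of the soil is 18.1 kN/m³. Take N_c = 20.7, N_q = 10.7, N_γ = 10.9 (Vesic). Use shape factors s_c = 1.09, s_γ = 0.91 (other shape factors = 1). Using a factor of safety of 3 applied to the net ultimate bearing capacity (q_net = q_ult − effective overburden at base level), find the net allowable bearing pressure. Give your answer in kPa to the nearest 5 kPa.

q_all(net) ≈ 295 kPa

q = γ·D_f = 18.1 × 1.3 = 23.53 kPa.
c·N_c·s_c = 16.3 × 20.7 × 1.09 = 367.78 kPa
q·N_q = 23.53 × 10.7 = 251.77 kPa
0.5·γ·B·N_γ·s_γ = 0.5 × 18.1 × 3.2 × 10.9 × 0.91 = 287.25 kPa
q_ult = 367.78 + 251.77 + 287.25 = 906.8 kPa.
Net ultimate: q_net = 906.8 − 23.53 = 883.27 kPa.
q_all(net) = 883.27 / 3 = 294.42 kPa.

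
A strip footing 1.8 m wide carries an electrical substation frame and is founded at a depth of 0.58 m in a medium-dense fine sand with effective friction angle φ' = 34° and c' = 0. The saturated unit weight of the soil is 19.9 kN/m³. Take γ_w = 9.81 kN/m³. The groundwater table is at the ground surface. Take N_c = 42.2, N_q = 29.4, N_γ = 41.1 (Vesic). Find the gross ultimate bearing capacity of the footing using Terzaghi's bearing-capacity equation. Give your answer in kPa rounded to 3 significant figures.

Water table at ground surface, so effective unit weight γ' = 19.9 − 9.81 = 10.09 kN/m³ is used throughout; overburden q = 10.09 × 0.58 = 5.8522 kPa; the same γ' applies in the ½γBN_γ term.
Surcharge term q·N_q = 5.8522 × 29.4 = 172.05 kPa; self-weight term 0.5·γ·B·N_γ = 0.5 × 10.09 × 1.8 × 41.1 = 373.23 kPa.
q_ult = 172.05 + 373.23 = 545.28 kPa.

q_ult ≈ 545 kPa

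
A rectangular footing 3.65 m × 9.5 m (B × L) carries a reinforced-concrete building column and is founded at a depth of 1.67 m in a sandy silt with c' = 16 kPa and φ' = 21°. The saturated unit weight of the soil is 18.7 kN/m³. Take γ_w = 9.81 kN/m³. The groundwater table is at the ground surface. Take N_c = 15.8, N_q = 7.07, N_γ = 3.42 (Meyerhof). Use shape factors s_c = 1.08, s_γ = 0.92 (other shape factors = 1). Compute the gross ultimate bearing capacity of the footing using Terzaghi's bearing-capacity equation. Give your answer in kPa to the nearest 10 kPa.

Water table at ground surface, so effective unit weight γ' = 18.7 − 9.81 = 8.89 kN/m³ is used throughout; overburden q = 8.89 × 1.67 = 14.846 kPa; the same γ' applies in the ½γBN_γ term.
Cohesion term c·N_c·s_c = 16 × 15.8 × 1.08 = 273.02 kPa; surcharge term q·N_q = 14.846 × 7.07 = 104.96 kPa; self-weight term 0.5·γ·B·N_γ·s_γ = 0.5 × 8.89 × 3.65 × 3.42 × 0.92 = 51.048 kPa.
q_ult = 273.02 + 104.96 + 51.048 = 429.04 kPa.

q_ult ≈ 430 kPa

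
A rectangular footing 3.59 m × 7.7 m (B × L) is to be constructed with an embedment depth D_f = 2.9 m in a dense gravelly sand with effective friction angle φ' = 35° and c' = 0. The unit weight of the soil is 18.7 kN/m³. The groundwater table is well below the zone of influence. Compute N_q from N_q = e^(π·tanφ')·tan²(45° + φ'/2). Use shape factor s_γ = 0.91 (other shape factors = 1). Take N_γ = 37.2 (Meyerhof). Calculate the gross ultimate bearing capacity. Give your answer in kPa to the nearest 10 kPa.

q_ult ≈ 2940 kPa

tan35° = 0.7002, so N_q = e^(π×0.7002)·tan²(62.5°) = 9.023 × 3.69 = 33.3.
Effective surcharge at the founding depth q = γ·D_f = 18.7 × 2.9 = 54.23 kPa.
q_ult = q·N_q + 0.5·γ·B·N_γ·s_γ
     = 54.23 × 33.296 + 0.5 × 18.7 × 3.59 × 37.2 × 0.91
     = 1805.6 + 1136.3 = 2941.9 kPa.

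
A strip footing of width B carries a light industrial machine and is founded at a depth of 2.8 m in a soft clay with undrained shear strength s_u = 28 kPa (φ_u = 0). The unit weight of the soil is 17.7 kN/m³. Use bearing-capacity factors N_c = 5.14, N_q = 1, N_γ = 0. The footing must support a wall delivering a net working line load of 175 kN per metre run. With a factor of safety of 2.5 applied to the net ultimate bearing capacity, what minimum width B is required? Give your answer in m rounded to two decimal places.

q = γ·D_f = 17.7 × 2.8 = 49.56 kPa.
c·N_c = 28 × 5.14 = 143.92 kPa
q·N_q = 49.56 × 1 = 49.56 kPa
q_ult = 143.92 + 49.56 = 193.48 kPa.
For φ = 0 the ½γBN_γ term vanishes, so q_ult is independent of B. q_net = 193.48 − 49.56 = 143.92 kPa; q_all(net) = 143.92/2.5 = 57.568 kPa.
Required width B = w / q_all(net) = 175 / 57.568 = 3.04 m.

B = 3.04 m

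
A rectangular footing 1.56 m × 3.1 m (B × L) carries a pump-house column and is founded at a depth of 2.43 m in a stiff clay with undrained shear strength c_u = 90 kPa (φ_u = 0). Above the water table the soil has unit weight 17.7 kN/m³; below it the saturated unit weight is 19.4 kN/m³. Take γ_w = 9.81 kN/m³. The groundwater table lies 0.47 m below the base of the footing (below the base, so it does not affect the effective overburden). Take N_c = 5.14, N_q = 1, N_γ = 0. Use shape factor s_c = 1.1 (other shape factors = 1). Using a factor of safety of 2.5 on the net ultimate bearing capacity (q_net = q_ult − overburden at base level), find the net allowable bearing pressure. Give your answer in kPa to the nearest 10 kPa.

q_all(net) ≈ 200 kPa

Overburden at base level: q = 17.7 × 2.43 = 43.011 kPa.
Cohesion term c·N_c·s_c = 90 × 5.14 × 1.1 = 508.86 kPa; surcharge term q·N_q = 43.011 × 1 = 43.011 kPa.
q_ult = 508.86 + 43.011 = 551.87 kPa.
q_net = 551.87 − 43.011 = 508.86 kPa.
q_all(net) = 508.86 / 2.5 = 203.54 kPa.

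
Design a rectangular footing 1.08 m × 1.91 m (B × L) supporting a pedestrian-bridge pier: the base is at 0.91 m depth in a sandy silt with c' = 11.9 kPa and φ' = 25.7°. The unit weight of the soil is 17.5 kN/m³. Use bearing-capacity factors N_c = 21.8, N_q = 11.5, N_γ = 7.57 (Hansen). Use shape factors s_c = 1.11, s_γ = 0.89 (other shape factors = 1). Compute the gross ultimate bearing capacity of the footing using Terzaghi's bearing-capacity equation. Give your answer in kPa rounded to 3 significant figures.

q_ult ≈ 535 kPa

Effective surcharge at the founding depth q = γ·D_f = 17.5 × 0.91 = 15.925 kPa.
q_ult = c·N_c·s_c + q·N_q + 0.5·γ·B·N_γ·s_γ
     = 11.9 × 21.8 × 1.11 + 15.925 × 11.5 + 0.5 × 17.5 × 1.08 × 7.57 × 0.89
     = 287.96 + 183.14 + 63.667 = 534.76 kPa.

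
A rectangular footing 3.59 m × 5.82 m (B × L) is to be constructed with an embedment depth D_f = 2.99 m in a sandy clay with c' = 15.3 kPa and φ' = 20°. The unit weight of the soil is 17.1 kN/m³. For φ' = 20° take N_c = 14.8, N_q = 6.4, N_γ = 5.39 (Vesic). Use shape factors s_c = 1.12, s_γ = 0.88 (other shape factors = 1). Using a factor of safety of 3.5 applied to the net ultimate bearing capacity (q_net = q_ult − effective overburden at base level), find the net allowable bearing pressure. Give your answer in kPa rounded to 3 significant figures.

Effective surcharge at the founding depth q = γ·D_f = 17.1 × 2.99 = 51.129 kPa.
q_ult = c·N_c·s_c + q·N_q + 0.5·γ·B·N_γ·s_γ
     = 15.3 × 14.8 × 1.12 + 51.129 × 6.4 + 0.5 × 17.1 × 3.59 × 5.39 × 0.88
     = 253.61 + 327.23 + 145.59 = 726.43 kPa.
Net ultimate: q_net = 726.43 − 51.129 = 675.3 kPa.
q_all(net) = 675.3 / 3.5 = 192.94 kPa.

q_all(net) ≈ 193 kPa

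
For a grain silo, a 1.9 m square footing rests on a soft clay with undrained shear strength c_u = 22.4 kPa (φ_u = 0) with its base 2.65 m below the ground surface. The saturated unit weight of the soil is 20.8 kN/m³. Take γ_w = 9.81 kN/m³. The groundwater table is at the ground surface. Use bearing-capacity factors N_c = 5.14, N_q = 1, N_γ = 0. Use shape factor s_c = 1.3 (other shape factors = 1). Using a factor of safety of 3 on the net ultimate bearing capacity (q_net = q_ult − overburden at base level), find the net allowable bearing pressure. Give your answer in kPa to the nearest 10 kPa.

With the water table at the surface the whole profile is submerged: γ' = 20.8 − 9.81 = 10.99 kN/m³, so q = γ'·D_f = 29.123 kPa.
q_ult = c·N_c·s_c + q·N_q
     = 22.4 × 5.14 × 1.3 + 29.123 × 1
     = 149.68 + 29.123 = 178.8 kPa.
q_net = 178.8 − 29.123 = 149.68 kPa.
q_all(net) = 149.68 / 3 = 49.892 kPa.

q_all(net) ≈ 50 kPa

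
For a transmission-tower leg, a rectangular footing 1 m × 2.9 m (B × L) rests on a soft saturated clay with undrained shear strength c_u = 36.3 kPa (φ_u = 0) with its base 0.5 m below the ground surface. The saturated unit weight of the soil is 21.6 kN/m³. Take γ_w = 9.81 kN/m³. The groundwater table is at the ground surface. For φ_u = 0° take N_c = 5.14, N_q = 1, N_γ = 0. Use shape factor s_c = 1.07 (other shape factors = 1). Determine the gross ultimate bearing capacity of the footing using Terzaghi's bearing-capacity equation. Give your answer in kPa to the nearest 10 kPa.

q_ult ≈ 210 kPa

Water table at ground surface, so effective unit weight γ' = 21.6 − 9.81 = 11.79 kN/m³ is used throughout; overburden q = 11.79 × 0.5 = 5.895 kPa.
Cohesion term c·N_c·s_c = 36.3 × 5.14 × 1.07 = 199.64 kPa; surcharge term q·N_q = 5.895 × 1 = 5.895 kPa.
q_ult = 199.64 + 5.895 = 205.54 kPa.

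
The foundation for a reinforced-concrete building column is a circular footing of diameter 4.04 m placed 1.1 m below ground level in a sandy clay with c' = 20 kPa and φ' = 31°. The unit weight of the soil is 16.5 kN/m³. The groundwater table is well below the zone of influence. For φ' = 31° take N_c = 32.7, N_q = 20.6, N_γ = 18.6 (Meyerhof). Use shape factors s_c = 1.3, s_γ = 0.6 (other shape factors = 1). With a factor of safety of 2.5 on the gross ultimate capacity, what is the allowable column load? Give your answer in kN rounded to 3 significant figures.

P_all ≈ 8180 kN

q = γ·D_f = 16.5 × 1.1 = 18.15 kPa.
c·N_c·s_c = 20 × 32.7 × 1.3 = 850.2 kPa
q·N_q = 18.15 × 20.6 = 373.89 kPa
0.5·γ·B·N_γ·s_γ = 0.5 × 16.5 × 4.04 × 18.6 × 0.6 = 371.96 kPa
q_ult = 850.2 + 373.89 + 371.96 = 1596.1 kPa.
Gross allowable pressure q_all = 1596.1 / 2.5 = 638.42 kPa.
Footing area = 12.819 m², so allowable column load = 638.42 × 12.819 = 8183.9 kN.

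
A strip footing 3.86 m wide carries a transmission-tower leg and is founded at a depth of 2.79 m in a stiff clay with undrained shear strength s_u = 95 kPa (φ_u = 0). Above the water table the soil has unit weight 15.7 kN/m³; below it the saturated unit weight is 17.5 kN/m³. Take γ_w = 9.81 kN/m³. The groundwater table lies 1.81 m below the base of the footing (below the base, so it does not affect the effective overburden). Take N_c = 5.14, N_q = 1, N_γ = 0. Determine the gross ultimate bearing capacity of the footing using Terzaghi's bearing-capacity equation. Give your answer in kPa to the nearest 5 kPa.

Effective surcharge at the founding depth q = γ·D_f = 15.7 × 2.79 = 43.803 kPa.
q_ult = c·N_c + q·N_q
     = 95 × 5.14 + 43.803 × 1
     = 488.3 + 43.803 = 532.1 kPa.

q_ult ≈ 530 kPa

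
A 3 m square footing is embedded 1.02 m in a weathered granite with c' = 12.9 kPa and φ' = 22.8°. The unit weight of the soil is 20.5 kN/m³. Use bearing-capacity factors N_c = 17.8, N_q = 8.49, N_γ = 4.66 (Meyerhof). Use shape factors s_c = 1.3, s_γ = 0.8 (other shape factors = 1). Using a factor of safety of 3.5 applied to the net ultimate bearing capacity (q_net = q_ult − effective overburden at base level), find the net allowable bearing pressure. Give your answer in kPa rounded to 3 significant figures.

q_all(net) ≈ 163 kPa

Effective surcharge at the founding depth q = γ·D_f = 20.5 × 1.02 = 20.91 kPa.
q_ult = c·N_c·s_c + q·N_q + 0.5·γ·B·N_γ·s_γ
     = 12.9 × 17.8 × 1.3 + 20.91 × 8.49 + 0.5 × 20.5 × 3 × 4.66 × 0.8
     = 298.51 + 177.53 + 114.64 = 590.67 kPa.
Net ultimate: q_net = 590.67 − 20.91 = 569.76 kPa.
q_all(net) = 569.76 / 3.5 = 162.79 kPa.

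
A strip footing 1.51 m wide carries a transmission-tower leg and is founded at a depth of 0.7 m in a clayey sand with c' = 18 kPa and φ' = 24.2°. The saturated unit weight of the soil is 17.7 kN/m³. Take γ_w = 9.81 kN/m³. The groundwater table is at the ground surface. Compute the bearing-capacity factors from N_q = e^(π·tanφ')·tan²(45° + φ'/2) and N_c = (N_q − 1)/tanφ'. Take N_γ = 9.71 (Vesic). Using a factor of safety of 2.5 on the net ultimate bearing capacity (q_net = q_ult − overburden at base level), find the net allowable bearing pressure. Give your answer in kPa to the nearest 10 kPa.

q_all(net) ≈ 180 kPa

N_q = e^(π·tan24.2°)·tan²(57.1°) = 9.81; N_c = (N_q − 1)/tanφ' = 19.59.
Water table at ground surface, so effective unit weight γ' = 17.7 − 9.81 = 7.89 kN/m³ is used throughout; overburden q = 7.89 × 0.7 = 5.523 kPa; the same γ' applies in the ½γBN_γ term.
Cohesion term c·N_c = 18 × 19.593 = 352.67 kPa; surcharge term q·N_q = 5.523 × 9.8053 = 54.155 kPa; self-weight term 0.5·γ·B·N_γ = 0.5 × 7.89 × 1.51 × 9.71 = 57.842 kPa.
q_ult = 352.67 + 54.155 + 57.842 = 464.67 kPa.
q_net = 464.67 − 5.523 = 459.14 kPa.
q_all(net) = 459.14 / 2.5 = 183.66 kPa.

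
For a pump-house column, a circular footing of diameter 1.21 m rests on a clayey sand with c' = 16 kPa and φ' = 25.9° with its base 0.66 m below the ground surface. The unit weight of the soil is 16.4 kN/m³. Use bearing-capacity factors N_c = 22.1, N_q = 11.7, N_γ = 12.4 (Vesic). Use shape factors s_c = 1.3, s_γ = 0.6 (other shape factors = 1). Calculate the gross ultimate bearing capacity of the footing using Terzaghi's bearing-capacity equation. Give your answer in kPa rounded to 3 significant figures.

Effective surcharge at the founding depth q = γ·D_f = 16.4 × 0.66 = 10.824 kPa.
q_ult = c·N_c·s_c + q·N_q + 0.5·γ·B·N_γ·s_γ
     = 16 × 22.1 × 1.3 + 10.824 × 11.7 + 0.5 × 16.4 × 1.21 × 12.4 × 0.6
     = 459.68 + 126.64 + 73.82 = 660.14 kPa.

q_ult ≈ 660 kPa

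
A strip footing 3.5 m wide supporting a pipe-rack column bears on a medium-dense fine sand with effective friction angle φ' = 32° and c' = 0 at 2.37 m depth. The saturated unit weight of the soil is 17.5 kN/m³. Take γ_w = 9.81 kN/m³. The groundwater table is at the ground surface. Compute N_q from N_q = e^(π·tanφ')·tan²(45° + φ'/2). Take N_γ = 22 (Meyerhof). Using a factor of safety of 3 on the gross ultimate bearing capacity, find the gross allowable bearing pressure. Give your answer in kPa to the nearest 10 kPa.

N_q = e^(π·tan32°)·tan²(61°) = 23.18.
With the water table at the surface the whole profile is submerged: γ' = 17.5 − 9.81 = 7.69 kN/m³, so q = γ'·D_f = 18.225 kPa; the same γ' applies in the ½γBN_γ term.
q_ult = q·N_q + 0.5·γ·B·N_γ
     = 18.225 × 23.177 + 0.5 × 7.69 × 3.5 × 22
     = 422.4 + 296.06 = 718.47 kPa.
q_all = 718.47 / 3 = 239.49 kPa.

q_all ≈ 240 kPa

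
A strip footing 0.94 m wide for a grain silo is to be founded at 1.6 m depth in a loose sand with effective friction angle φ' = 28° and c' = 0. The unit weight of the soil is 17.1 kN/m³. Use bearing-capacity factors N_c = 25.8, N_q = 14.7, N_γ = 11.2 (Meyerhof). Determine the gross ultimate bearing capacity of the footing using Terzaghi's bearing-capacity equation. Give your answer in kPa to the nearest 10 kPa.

Effective surcharge at the founding depth q = γ·D_f = 17.1 × 1.6 = 27.36 kPa.
q_ult = q·N_q + 0.5·γ·B·N_γ
     = 27.36 × 14.7 + 0.5 × 17.1 × 0.94 × 11.2
     = 402.19 + 90.014 = 492.21 kPa.

q_ult ≈ 490 kPa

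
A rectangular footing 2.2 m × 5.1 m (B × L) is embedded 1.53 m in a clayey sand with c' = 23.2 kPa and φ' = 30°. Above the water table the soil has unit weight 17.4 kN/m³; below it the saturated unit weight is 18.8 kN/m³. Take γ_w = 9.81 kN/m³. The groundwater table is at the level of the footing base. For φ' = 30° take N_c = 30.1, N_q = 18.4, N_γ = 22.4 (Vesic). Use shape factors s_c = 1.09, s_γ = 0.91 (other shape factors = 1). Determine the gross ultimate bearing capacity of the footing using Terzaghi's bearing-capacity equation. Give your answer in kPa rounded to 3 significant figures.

Effective surcharge at the founding depth q = γ·D_f = 17.4 × 1.53 = 26.622 kPa.
The water table coincides with the base, so in the self-weight term γ → γ' = 8.99 kN/m³.
q_ult = c·N_c·s_c + q·N_q + 0.5·γ·B·N_γ·s_γ
     = 23.2 × 30.1 × 1.09 + 26.622 × 18.4 + 0.5 × 8.99 × 2.2 × 22.4 × 0.91
     = 761.17 + 489.84 + 201.58 = 1452.6 kPa.

q_ult ≈ 1450 kPa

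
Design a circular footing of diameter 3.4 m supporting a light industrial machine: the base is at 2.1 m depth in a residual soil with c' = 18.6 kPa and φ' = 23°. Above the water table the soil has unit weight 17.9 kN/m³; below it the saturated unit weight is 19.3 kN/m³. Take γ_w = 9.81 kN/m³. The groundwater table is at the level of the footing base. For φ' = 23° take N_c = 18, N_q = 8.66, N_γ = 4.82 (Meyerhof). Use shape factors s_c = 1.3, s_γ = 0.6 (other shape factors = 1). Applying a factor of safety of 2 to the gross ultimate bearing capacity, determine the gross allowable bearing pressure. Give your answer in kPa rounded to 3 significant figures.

Overburden at base level: q = 17.9 × 2.1 = 37.59 kPa.
Below the base the soil is submerged, so the ½γBN_γ term uses γ' = 19.3 − 9.81 = 9.49 kN/m³.
Cohesion term c·N_c·s_c = 18.6 × 18 × 1.3 = 435.24 kPa; surcharge term q·N_q = 37.59 × 8.66 = 325.53 kPa; self-weight term 0.5·γ·B·N_γ·s_γ = 0.5 × 9.49 × 3.4 × 4.82 × 0.6 = 46.657 kPa.
q_ult = 435.24 + 325.53 + 46.657 = 807.43 kPa.
q_all = q_ult / FS = 807.43 / 2 = 403.71 kPa.

q_all ≈ 404 kPa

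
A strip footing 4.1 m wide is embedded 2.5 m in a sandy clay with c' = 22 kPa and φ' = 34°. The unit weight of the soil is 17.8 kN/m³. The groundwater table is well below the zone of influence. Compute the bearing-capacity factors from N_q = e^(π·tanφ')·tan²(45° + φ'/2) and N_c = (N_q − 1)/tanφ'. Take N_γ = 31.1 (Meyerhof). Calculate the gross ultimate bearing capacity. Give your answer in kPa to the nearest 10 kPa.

q_ult ≈ 3370 kPa

tan34° = 0.6745, so N_q = e^(π×0.6745)·tan²(62°) = 8.323 × 3.537 = 29.44.
N_c = (29.44 − 1)/tan34° = 42.16.
q = γ·D_f = 17.8 × 2.5 = 44.5 kPa.
c·N_c = 22 × 42.164 = 927.6 kPa
q·N_q = 44.5 × 29.44 = 1310.1 kPa
0.5·γ·B·N_γ = 0.5 × 17.8 × 4.1 × 31.1 = 1134.8 kPa
q_ult = 927.6 + 1310.1 + 1134.8 = 3372.5 kPa.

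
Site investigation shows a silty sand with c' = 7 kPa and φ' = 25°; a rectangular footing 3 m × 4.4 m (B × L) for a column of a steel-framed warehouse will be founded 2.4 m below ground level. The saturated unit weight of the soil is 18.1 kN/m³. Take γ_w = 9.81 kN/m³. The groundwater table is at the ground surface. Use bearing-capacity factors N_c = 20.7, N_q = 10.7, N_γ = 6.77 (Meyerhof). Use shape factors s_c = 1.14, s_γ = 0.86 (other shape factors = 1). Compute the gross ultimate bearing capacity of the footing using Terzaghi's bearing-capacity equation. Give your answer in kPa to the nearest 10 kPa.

With the water table at the surface the whole profile is submerged: γ' = 18.1 − 9.81 = 8.29 kN/m³, so q = γ'·D_f = 19.896 kPa; the same γ' applies in the ½γBN_γ term.
q_ult = c·N_c·s_c + q·N_q + 0.5·γ·B·N_γ·s_γ
     = 7 × 20.7 × 1.14 + 19.896 × 10.7 + 0.5 × 8.29 × 3 × 6.77 × 0.86
     = 165.19 + 212.89 + 72.399 = 450.47 kPa.

q_ult ≈ 450 kPa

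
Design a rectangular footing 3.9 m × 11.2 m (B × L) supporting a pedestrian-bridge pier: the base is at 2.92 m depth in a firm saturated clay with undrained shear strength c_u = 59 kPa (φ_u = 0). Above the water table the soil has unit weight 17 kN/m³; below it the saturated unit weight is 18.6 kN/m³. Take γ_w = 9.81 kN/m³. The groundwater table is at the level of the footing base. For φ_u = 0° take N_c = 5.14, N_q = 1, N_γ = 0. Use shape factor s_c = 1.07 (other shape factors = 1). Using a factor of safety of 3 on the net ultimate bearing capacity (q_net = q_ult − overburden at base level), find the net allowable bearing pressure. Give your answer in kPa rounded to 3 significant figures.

Overburden at base level: q = 17 × 2.92 = 49.64 kPa.
Cohesion term c·N_c·s_c = 59 × 5.14 × 1.07 = 324.49 kPa; surcharge term q·N_q = 49.64 × 1 = 49.64 kPa.
q_ult = 324.49 + 49.64 = 374.13 kPa.
q_net = 374.13 − 49.64 = 324.49 kPa.
q_all(net) = 324.49 / 3 = 108.16 kPa.

q_all(net) ≈ 108 kPa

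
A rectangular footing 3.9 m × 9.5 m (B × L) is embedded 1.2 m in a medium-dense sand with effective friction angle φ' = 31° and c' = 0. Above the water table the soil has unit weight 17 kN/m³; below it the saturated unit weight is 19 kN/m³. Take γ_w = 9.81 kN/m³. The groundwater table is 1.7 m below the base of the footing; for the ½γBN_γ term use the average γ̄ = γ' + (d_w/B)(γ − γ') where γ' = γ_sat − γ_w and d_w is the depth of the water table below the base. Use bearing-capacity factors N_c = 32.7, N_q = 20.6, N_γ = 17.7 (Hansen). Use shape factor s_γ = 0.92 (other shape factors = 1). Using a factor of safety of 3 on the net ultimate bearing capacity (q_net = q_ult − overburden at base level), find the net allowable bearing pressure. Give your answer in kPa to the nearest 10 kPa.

q = γ·D_f = 17 × 1.2 = 20.4 kPa.
γ' = 9.19 kN/m³; averaging over the depth B below the base, γ̄ = γ' + (d_w/B)(γ − γ') = 12.594 kN/m³.
q·N_q = 20.4 × 20.6 = 420.24 kPa
0.5·γ·B·N_γ·s_γ = 0.5 × 12.594 × 3.9 × 17.7 × 0.92 = 399.92 kPa
q_ult = 420.24 + 399.92 = 820.16 kPa.
q_net = 820.16 − 20.4 = 799.76 kPa.
q_all(net) = 799.76 / 3 = 266.59 kPa.

q_all(net) ≈ 270 kPa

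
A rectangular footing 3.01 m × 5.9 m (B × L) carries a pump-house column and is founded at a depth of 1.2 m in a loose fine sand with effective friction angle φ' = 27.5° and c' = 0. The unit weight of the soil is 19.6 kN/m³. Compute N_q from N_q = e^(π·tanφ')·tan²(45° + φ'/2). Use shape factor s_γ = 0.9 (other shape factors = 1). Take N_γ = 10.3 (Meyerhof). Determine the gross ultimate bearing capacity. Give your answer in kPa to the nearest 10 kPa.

q_ult ≈ 600 kPa

tan27.5° = 0.5206, so N_q = e^(π×0.5206)·tan²(58.75°) = 5.132 × 2.716 = 13.94.
Effective surcharge at the founding depth q = γ·D_f = 19.6 × 1.2 = 23.52 kPa.
q_ult = q·N_q + 0.5·γ·B·N_γ·s_γ
     = 23.52 × 13.936 + 0.5 × 19.6 × 3.01 × 10.3 × 0.9
     = 327.77 + 273.45 = 601.22 kPa.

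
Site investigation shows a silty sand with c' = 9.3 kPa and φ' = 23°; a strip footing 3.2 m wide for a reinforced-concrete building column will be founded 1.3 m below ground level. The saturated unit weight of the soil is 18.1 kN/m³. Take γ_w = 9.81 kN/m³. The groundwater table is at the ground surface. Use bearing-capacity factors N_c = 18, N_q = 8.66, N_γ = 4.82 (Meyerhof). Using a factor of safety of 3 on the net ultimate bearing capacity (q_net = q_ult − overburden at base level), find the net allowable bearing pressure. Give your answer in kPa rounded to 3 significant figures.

q_all(net) ≈ 105 kPa

γ' = 18.1 − 9.81 = 8.29 kN/m³ (submerged throughout). q = 8.29 × 1.3 = 10.777 kPa; the same γ' applies in the ½γBN_γ term.
c·N_c = 9.3 × 18 = 167.4 kPa
q·N_q = 10.777 × 8.66 = 93.329 kPa
0.5·γ·B·N_γ = 0.5 × 8.29 × 3.2 × 4.82 = 63.932 kPa
q_ult = 167.4 + 93.329 + 63.932 = 324.66 kPa.
q_net = 324.66 − 10.777 = 313.88 kPa.
q_all(net) = 313.88 / 3 = 104.63 kPa.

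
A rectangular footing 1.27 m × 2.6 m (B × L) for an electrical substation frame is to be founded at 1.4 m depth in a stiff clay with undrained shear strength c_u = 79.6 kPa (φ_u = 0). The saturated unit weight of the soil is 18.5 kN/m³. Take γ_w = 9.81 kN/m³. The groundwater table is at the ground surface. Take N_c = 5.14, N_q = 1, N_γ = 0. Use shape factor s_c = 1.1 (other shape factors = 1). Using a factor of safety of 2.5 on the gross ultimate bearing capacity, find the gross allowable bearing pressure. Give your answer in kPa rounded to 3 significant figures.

Water table at ground surface, so effective unit weight γ' = 18.5 − 9.81 = 8.69 kN/m³ is used throughout; overburden q = 8.69 × 1.4 = 12.166 kPa.
Cohesion term c·N_c·s_c = 79.6 × 5.14 × 1.1 = 450.06 kPa; surcharge term q·N_q = 12.166 × 1 = 12.166 kPa.
q_ult = 450.06 + 12.166 = 462.22 kPa.
q_all = 462.22 / 2.5 = 184.89 kPa.

q_all ≈ 185 kPa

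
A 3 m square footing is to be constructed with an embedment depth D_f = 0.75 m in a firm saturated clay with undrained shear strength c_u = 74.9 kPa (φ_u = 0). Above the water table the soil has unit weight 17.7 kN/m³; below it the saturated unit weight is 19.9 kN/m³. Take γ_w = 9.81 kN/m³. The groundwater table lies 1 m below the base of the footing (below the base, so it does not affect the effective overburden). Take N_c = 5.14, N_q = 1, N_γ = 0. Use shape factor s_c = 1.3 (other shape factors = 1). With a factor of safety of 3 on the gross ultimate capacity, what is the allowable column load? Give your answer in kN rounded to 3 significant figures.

Overburden at base level: q = 17.7 × 0.75 = 13.275 kPa.
Cohesion term c·N_c·s_c = 74.9 × 5.14 × 1.3 = 500.48 kPa; surcharge term q·N_q = 13.275 × 1 = 13.275 kPa.
q_ult = 500.48 + 13.275 = 513.76 kPa.
Gross allowable pressure q_all = 513.76 / 3 = 171.25 kPa.
Footing area = 9 m², so allowable column load = 171.25 × 9 = 1541.3 kN.

P_all ≈ 1540 kN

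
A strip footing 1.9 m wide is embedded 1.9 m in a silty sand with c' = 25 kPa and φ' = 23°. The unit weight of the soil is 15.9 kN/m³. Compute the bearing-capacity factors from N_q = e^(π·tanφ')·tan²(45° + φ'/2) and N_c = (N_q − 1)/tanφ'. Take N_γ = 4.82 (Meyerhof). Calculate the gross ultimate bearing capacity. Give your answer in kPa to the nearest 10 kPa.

tan23° = 0.4245, so N_q = e^(π×0.4245)·tan²(56.5°) = 3.794 × 2.283 = 8.66.
N_c = (8.66 − 1)/tan23° = 18.05.
q = γ·D_f = 15.9 × 1.9 = 30.21 kPa.
c·N_c = 25 × 18.049 = 451.22 kPa
q·N_q = 30.21 × 8.6612 = 261.65 kPa
0.5·γ·B·N_γ = 0.5 × 15.9 × 1.9 × 4.82 = 72.806 kPa
q_ult = 451.22 + 261.65 + 72.806 = 785.68 kPa.

q_ult ≈ 790 kPa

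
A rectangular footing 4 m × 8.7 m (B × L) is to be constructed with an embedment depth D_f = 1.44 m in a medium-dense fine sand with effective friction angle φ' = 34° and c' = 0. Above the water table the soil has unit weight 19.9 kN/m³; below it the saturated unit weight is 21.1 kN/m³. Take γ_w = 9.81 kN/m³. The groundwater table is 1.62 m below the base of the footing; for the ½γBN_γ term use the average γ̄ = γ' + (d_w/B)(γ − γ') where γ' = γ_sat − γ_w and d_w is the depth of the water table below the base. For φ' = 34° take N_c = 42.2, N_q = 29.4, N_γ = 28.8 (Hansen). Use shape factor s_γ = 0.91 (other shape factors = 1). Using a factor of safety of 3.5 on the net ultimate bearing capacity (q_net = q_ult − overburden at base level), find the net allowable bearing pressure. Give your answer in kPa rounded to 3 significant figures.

q = γ·D_f = 19.9 × 1.44 = 28.656 kPa.
γ' = 11.29 kN/m³; averaging over the depth B below the base, γ̄ = γ' + (d_w/B)(γ − γ') = 14.777 kN/m³.
q·N_q = 28.656 × 29.4 = 842.49 kPa
0.5·γ·B·N_γ·s_γ = 0.5 × 14.777 × 4 × 28.8 × 0.91 = 774.55 kPa
q_ult = 842.49 + 774.55 = 1617 kPa.
q_net = 1617 − 28.656 = 1588.4 kPa.
q_all(net) = 1588.4 / 3.5 = 453.82 kPa.

q_all(net) ≈ 454 kPa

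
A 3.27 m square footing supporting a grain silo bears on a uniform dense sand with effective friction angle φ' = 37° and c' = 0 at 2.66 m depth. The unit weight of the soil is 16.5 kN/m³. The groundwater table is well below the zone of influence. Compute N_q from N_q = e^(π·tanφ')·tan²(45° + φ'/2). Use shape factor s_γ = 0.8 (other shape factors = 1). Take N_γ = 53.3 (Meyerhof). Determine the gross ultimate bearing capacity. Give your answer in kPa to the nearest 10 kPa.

tan37° = 0.7536, so N_q = e^(π×0.7536)·tan²(63.5°) = 10.669 × 4.023 = 42.92.
Effective surcharge at the founding depth q = γ·D_f = 16.5 × 2.66 = 43.89 kPa.
q_ult = q·N_q + 0.5·γ·B·N_γ·s_γ
     = 43.89 × 42.92 + 0.5 × 16.5 × 3.27 × 53.3 × 0.8
     = 1883.8 + 1150.3 = 3034.1 kPa.

q_ult ≈ 3030 kPa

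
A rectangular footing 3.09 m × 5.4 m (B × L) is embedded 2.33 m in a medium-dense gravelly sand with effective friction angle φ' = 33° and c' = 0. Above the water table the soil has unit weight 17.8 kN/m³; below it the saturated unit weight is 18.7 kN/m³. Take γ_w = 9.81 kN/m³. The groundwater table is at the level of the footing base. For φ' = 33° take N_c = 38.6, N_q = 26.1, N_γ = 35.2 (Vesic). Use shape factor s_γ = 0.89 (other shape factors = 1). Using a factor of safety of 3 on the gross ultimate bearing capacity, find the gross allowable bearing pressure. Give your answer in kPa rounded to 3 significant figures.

Overburden at base level: q = 17.8 × 2.33 = 41.474 kPa.
Below the base the soil is submerged, so the ½γBN_γ term uses γ' = 18.7 − 9.81 = 8.89 kN/m³.
Surcharge term q·N_q = 41.474 × 26.1 = 1082.5 kPa; self-weight term 0.5·γ·B·N_γ·s_γ = 0.5 × 8.89 × 3.09 × 35.2 × 0.89 = 430.29 kPa.
q_ult = 1082.5 + 430.29 = 1512.8 kPa.
q_all = 1512.8 / 3 = 504.25 kPa.

q_all ≈ 504 kPa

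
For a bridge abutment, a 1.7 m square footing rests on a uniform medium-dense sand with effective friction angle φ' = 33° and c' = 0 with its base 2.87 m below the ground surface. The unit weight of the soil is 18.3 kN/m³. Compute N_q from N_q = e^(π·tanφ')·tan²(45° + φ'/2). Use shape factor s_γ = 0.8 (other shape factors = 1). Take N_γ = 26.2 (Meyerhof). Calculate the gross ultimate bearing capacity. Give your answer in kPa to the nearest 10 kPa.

tan33° = 0.6494, so N_q = e^(π×0.6494)·tan²(61.5°) = 7.692 × 3.392 = 26.09.
Effective surcharge at the founding depth q = γ·D_f = 18.3 × 2.87 = 52.521 kPa.
q_ult = q·N_q + 0.5·γ·B·N_γ·s_γ
     = 52.521 × 26.092 + 0.5 × 18.3 × 1.7 × 26.2 × 0.8
     = 1370.4 + 326.03 = 1696.4 kPa.

q_ult ≈ 1700 kPa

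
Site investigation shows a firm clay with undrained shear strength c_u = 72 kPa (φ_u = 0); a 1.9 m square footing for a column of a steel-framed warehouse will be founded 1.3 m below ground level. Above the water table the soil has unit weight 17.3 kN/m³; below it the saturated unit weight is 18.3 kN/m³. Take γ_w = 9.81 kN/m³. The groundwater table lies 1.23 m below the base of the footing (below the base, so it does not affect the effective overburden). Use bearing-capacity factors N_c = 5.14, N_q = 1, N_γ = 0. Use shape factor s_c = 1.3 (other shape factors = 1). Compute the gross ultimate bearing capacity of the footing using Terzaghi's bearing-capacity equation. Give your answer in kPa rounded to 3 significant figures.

q_ult ≈ 504 kPa

Overburden at base level: q = 17.3 × 1.3 = 22.49 kPa.
Cohesion term c·N_c·s_c = 72 × 5.14 × 1.3 = 481.1 kPa; surcharge term q·N_q = 22.49 × 1 = 22.49 kPa.
q_ult = 481.1 + 22.49 = 503.59 kPa.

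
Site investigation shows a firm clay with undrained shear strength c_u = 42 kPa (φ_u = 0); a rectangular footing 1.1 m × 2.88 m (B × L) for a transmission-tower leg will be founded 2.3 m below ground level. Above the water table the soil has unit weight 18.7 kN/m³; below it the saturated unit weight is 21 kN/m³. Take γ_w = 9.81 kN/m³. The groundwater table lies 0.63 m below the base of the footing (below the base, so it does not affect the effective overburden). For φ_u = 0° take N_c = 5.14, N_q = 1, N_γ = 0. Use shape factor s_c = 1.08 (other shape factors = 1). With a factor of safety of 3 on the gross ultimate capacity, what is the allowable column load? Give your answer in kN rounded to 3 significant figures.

q = γ·D_f = 18.7 × 2.3 = 43.01 kPa.
c·N_c·s_c = 42 × 5.14 × 1.08 = 233.15 kPa
q·N_q = 43.01 × 1 = 43.01 kPa
q_ult = 233.15 + 43.01 = 276.16 kPa.
Gross allowable pressure q_all = 276.16 / 3 = 92.053 kPa.
Footing area = 3.168 m², so allowable column load = 92.053 × 3.168 = 291.63 kN.

P_all ≈ 292 kN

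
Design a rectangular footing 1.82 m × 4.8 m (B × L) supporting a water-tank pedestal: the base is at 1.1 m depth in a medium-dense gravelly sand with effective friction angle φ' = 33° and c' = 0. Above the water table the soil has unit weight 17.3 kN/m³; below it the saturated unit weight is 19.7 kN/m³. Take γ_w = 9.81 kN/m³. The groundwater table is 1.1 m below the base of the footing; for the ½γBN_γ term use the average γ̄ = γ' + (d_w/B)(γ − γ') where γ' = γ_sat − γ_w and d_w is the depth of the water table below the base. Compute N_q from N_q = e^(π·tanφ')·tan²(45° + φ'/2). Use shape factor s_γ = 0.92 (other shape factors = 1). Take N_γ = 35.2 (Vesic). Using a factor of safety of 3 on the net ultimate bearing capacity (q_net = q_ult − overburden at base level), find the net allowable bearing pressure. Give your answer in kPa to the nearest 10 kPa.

q_all(net) ≈ 300 kPa

N_q = e^(π·tan33°)·tan²(61.5°) = 26.09.
q = γ·D_f = 17.3 × 1.1 = 19.03 kPa.
γ' = 9.89 kN/m³; averaging over the depth B below the base, γ̄ = γ' + (d_w/B)(γ − γ') = 14.369 kN/m³.
q·N_q = 19.03 × 26.092 = 496.53 kPa
0.5·γ·B·N_γ·s_γ = 0.5 × 14.369 × 1.82 × 35.2 × 0.92 = 423.43 kPa
q_ult = 496.53 + 423.43 = 919.96 kPa.
q_net = 919.96 − 19.03 = 900.93 kPa.
q_all(net) = 900.93 / 3 = 300.31 kPa.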